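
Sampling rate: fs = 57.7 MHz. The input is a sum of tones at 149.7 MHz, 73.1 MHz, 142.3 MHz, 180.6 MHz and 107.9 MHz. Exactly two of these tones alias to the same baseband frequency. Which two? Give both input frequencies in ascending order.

fs/2 = 28.85 MHz.
149.7 MHz mod fs = 34.3 MHz.
34.3 MHz > fs/2 = 28.85 MHz, folds to fs − 34.3 MHz = 23.4 MHz.
73.1 MHz mod fs = 15.4 MHz.
15.4 MHz ≤ fs/2 = 28.85 MHz, appears at 15.4 MHz.
142.3 MHz mod fs = 26.9 MHz.
26.9 MHz ≤ fs/2 = 28.85 MHz, appears at 26.9 MHz.
180.6 MHz mod fs = 7.5 MHz.
7.5 MHz ≤ fs/2 = 28.85 MHz, appears at 7.5 MHz.
107.9 MHz mod fs = 50.2 MHz.
50.2 MHz > fs/2 = 28.85 MHz, folds to fs − 50.2 MHz = 7.5 MHz.
107.9 MHz and 180.6 MHz both map to 7.5 MHz.

107.9 MHz, 180.6 MHz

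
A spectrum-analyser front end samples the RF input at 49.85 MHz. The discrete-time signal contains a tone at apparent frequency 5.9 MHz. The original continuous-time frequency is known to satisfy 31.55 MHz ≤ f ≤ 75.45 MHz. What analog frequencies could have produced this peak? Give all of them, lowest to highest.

43.95 MHz, 55.75 MHz

Frequencies that alias to 5.9 MHz are k·fs ± 5.9 MHz for integer k ≥ 0.
k=0: 5.9 MHz.
k=1: 43.95 MHz, 55.75 MHz.
k=2: 93.8 MHz, 105.6 MHz.
Within [31.55 MHz, 75.45 MHz]: 43.95 MHz, 55.75 MHz.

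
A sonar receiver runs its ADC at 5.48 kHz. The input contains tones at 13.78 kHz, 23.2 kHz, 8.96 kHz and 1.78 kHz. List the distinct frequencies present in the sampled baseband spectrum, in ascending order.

1.28 kHz, 1.78 kHz, 2 kHz, 2.66 kHz

fs/2 = 2.74 kHz.
13.78 kHz mod fs = 2.82 kHz.
2.82 kHz > fs/2 = 2.74 kHz, folds to fs − 2.82 kHz = 2.66 kHz.
23.2 kHz mod fs = 1.28 kHz.
1.28 kHz ≤ fs/2 = 2.74 kHz, appears at 1.28 kHz.
8.96 kHz mod fs = 3.48 kHz.
3.48 kHz > fs/2 = 2.74 kHz, folds to fs − 3.48 kHz = 2 kHz.
1.78 kHz ≤ fs/2 = 2.74 kHz, passes unchanged.
Distinct values: {1.28 kHz, 1.78 kHz, 2 kHz, 2.66 kHz}.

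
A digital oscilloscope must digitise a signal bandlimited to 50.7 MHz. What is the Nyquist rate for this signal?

101.4 MHz

Nyquist rate = 2 × 50.7 MHz = 101.4 MHz.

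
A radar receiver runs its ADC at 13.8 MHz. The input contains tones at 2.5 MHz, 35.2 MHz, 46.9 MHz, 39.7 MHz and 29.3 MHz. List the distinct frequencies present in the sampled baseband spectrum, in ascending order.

1.7 MHz, 2.5 MHz, 5.5 MHz, 6.2 MHz

fs/2 = 6.9 MHz.
2.5 MHz ≤ fs/2 = 6.9 MHz, passes unchanged.
35.2 MHz mod fs = 7.6 MHz.
7.6 MHz > fs/2 = 6.9 MHz, folds to fs − 7.6 MHz = 6.2 MHz.
46.9 MHz mod fs = 5.5 MHz.
5.5 MHz ≤ fs/2 = 6.9 MHz, appears at 5.5 MHz.
39.7 MHz mod fs = 12.1 MHz.
12.1 MHz > fs/2 = 6.9 MHz, folds to fs − 12.1 MHz = 1.7 MHz.
29.3 MHz mod fs = 1.7 MHz.
1.7 MHz ≤ fs/2 = 6.9 MHz, appears at 1.7 MHz.
Distinct values: {1.7 MHz, 2.5 MHz, 5.5 MHz, 6.2 MHz}.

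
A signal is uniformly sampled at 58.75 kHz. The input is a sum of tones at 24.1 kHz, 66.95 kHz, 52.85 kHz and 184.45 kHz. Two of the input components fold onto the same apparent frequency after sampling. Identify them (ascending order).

fs/2 = 29.375 kHz.
24.1 kHz ≤ fs/2 = 29.375 kHz, passes unchanged.
66.95 kHz mod fs = 8.2 kHz.
8.2 kHz ≤ fs/2 = 29.375 kHz, appears at 8.2 kHz.
52.85 kHz > fs/2 = 29.375 kHz, folds to fs − 52.85 kHz = 5.9 kHz.
184.45 kHz mod fs = 8.2 kHz.
8.2 kHz ≤ fs/2 = 29.375 kHz, appears at 8.2 kHz.
66.95 kHz and 184.45 kHz both map to 8.2 kHz.

66.95 kHz, 184.45 kHz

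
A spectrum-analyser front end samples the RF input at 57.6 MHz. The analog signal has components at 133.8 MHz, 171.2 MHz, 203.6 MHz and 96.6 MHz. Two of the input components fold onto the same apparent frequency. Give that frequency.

18.6 MHz

fs/2 = 28.8 MHz.
133.8 MHz mod fs = 18.6 MHz.
18.6 MHz ≤ fs/2 = 28.8 MHz, appears at 18.6 MHz.
171.2 MHz mod fs = 56 MHz.
56 MHz > fs/2 = 28.8 MHz, folds to fs − 56 MHz = 1.6 MHz.
203.6 MHz mod fs = 30.8 MHz.
30.8 MHz > fs/2 = 28.8 MHz, folds to fs − 30.8 MHz = 26.8 MHz.
96.6 MHz mod fs = 39 MHz.
39 MHz > fs/2 = 28.8 MHz, folds to fs − 39 MHz = 18.6 MHz.
96.6 MHz and 133.8 MHz both map to 18.6 MHz.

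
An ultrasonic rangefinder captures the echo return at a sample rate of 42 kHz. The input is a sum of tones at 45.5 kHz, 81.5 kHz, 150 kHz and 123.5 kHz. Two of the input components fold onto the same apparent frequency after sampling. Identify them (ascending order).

81.5 kHz, 123.5 kHz

fs/2 = 21 kHz.
45.5 kHz mod fs = 3.5 kHz.
3.5 kHz ≤ fs/2 = 21 kHz, appears at 3.5 kHz.
81.5 kHz mod fs = 39.5 kHz.
39.5 kHz > fs/2 = 21 kHz, folds to fs − 39.5 kHz = 2.5 kHz.
150 kHz mod fs = 24 kHz.
24 kHz > fs/2 = 21 kHz, folds to fs − 24 kHz = 18 kHz.
123.5 kHz mod fs = 39.5 kHz.
39.5 kHz > fs/2 = 21 kHz, folds to fs − 39.5 kHz = 2.5 kHz.
81.5 kHz and 123.5 kHz both map to 2.5 kHz.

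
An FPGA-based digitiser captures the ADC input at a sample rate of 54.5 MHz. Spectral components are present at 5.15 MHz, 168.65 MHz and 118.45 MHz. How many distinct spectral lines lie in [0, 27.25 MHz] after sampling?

2

fs/2 = 27.25 MHz.
5.15 MHz ≤ fs/2 = 27.25 MHz, passes unchanged.
168.65 MHz mod fs = 5.15 MHz.
5.15 MHz ≤ fs/2 = 27.25 MHz, appears at 5.15 MHz.
118.45 MHz mod fs = 9.45 MHz.
9.45 MHz ≤ fs/2 = 27.25 MHz, appears at 9.45 MHz.
Distinct values: {5.15 MHz, 9.45 MHz} → 2.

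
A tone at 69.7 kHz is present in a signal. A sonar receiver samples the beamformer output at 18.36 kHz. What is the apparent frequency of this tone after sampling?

69.7 kHz mod fs = 14.62 kHz.
14.62 kHz > fs/2 = 9.18 kHz, folds to fs − 14.62 kHz = 3.74 kHz.

3.74 kHz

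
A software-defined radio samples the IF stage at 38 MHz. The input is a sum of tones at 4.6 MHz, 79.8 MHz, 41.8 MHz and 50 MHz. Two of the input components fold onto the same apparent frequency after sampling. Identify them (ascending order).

41.8 MHz, 79.8 MHz

fs/2 = 19 MHz.
4.6 MHz ≤ fs/2 = 19 MHz, passes unchanged.
79.8 MHz mod fs = 3.8 MHz.
3.8 MHz ≤ fs/2 = 19 MHz, appears at 3.8 MHz.
41.8 MHz mod fs = 3.8 MHz.
3.8 MHz ≤ fs/2 = 19 MHz, appears at 3.8 MHz.
50 MHz mod fs = 12 MHz.
12 MHz ≤ fs/2 = 19 MHz, appears at 12 MHz.
41.8 MHz and 79.8 MHz both map to 3.8 MHz.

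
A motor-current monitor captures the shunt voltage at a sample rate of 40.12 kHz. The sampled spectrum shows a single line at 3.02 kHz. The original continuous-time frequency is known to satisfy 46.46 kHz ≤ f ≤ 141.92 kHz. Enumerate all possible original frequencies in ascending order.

77.22 kHz, 83.26 kHz, 117.34 kHz, 123.38 kHz

Frequencies that alias to 3.02 kHz are k·fs ± 3.02 kHz for integer k ≥ 0.
k=0: 3.02 kHz.
k=1: 37.1 kHz, 43.14 kHz.
k=2: 77.22 kHz, 83.26 kHz.
k=3: 117.34 kHz, 123.38 kHz.
k=4: 157.46 kHz, 163.5 kHz.
Within [46.46 kHz, 141.92 kHz]: 77.22 kHz, 83.26 kHz, 117.34 kHz, 123.38 kHz.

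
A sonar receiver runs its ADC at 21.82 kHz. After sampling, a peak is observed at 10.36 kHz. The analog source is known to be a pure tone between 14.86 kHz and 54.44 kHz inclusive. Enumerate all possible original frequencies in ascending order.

Frequencies that alias to 10.36 kHz are k·fs ± 10.36 kHz for integer k ≥ 0.
k=0: 10.36 kHz.
k=1: 11.46 kHz, 32.18 kHz.
k=2: 33.28 kHz, 54 kHz.
k=3: 55.1 kHz, 75.82 kHz.
Within [14.86 kHz, 54.44 kHz]: 32.18 kHz, 33.28 kHz, 54 kHz.

32.18 kHz, 33.28 kHz, 54 kHz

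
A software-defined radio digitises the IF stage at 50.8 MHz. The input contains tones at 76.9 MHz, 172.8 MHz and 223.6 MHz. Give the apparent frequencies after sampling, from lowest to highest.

fs/2 = 25.4 MHz.
76.9 MHz mod fs = 26.1 MHz.
26.1 MHz > fs/2 = 25.4 MHz, folds to fs − 26.1 MHz = 24.7 MHz.
172.8 MHz mod fs = 20.4 MHz.
20.4 MHz ≤ fs/2 = 25.4 MHz, appears at 20.4 MHz.
223.6 MHz mod fs = 20.4 MHz.
20.4 MHz ≤ fs/2 = 25.4 MHz, appears at 20.4 MHz.
Distinct values: {20.4 MHz, 24.7 MHz}.

20.4 MHz, 24.7 MHz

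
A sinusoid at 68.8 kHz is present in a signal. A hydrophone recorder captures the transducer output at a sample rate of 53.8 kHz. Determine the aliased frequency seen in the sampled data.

68.8 kHz mod fs = 15 kHz.
15 kHz ≤ fs/2 = 26.9 kHz, appears at 15 kHz.

15 kHz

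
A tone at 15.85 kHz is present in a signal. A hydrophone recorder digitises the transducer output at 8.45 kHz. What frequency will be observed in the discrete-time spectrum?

15.85 kHz mod fs = 7.4 kHz.
7.4 kHz > fs/2 = 4.225 kHz, folds to fs − 7.4 kHz = 1.05 kHz.

1.05 kHz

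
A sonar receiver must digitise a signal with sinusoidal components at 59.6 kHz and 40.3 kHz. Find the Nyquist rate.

Highest-frequency component: 59.6 kHz.
Nyquist rate = 2 × 59.6 kHz = 119.2 kHz.

119.2 kHz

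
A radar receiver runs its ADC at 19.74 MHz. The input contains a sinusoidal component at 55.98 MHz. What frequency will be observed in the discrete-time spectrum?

3.24 MHz

55.98 MHz mod fs = 16.5 MHz.
16.5 MHz > fs/2 = 9.87 MHz, folds to fs − 16.5 MHz = 3.24 MHz.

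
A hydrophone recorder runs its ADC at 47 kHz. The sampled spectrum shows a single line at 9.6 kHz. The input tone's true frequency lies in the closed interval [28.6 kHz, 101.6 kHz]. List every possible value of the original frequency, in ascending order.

Frequencies that alias to 9.6 kHz are k·fs ± 9.6 kHz for integer k ≥ 0.
k=0: 9.6 kHz.
k=1: 37.4 kHz, 56.6 kHz.
k=2: 84.4 kHz, 103.6 kHz.
k=3: 131.4 kHz, 150.6 kHz.
Within [28.6 kHz, 101.6 kHz]: 37.4 kHz, 56.6 kHz, 84.4 kHz.

37.4 kHz, 56.6 kHz, 84.4 kHz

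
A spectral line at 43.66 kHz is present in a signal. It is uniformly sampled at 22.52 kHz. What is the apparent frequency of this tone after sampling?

43.66 kHz mod fs = 21.14 kHz.
21.14 kHz > fs/2 = 11.26 kHz, folds to fs − 21.14 kHz = 1.38 kHz.

1.38 kHz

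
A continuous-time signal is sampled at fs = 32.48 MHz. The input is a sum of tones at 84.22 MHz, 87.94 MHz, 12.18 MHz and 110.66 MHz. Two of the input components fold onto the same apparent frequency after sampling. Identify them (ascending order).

fs/2 = 16.24 MHz.
84.22 MHz mod fs = 19.26 MHz.
19.26 MHz > fs/2 = 16.24 MHz, folds to fs − 19.26 MHz = 13.22 MHz.
87.94 MHz mod fs = 22.98 MHz.
22.98 MHz > fs/2 = 16.24 MHz, folds to fs − 22.98 MHz = 9.5 MHz.
12.18 MHz ≤ fs/2 = 16.24 MHz, passes unchanged.
110.66 MHz mod fs = 13.22 MHz.
13.22 MHz ≤ fs/2 = 16.24 MHz, appears at 13.22 MHz.
84.22 MHz and 110.66 MHz both map to 13.22 MHz.

84.22 MHz, 110.66 MHz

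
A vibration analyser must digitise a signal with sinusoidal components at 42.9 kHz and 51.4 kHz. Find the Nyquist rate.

102.8 kHz

Highest-frequency component: 51.4 kHz.
Nyquist rate = 2 × 51.4 kHz = 102.8 kHz.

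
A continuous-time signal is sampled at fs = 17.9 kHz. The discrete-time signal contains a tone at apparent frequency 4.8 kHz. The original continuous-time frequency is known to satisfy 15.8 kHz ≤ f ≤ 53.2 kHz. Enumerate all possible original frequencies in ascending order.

22.7 kHz, 31 kHz, 40.6 kHz, 48.9 kHz

Frequencies that alias to 4.8 kHz are k·fs ± 4.8 kHz for integer k ≥ 0.
k=0: 4.8 kHz.
k=1: 13.1 kHz, 22.7 kHz.
k=2: 31 kHz, 40.6 kHz.
k=3: 48.9 kHz, 58.5 kHz.
k=4: 66.8 kHz, 76.4 kHz.
Within [15.8 kHz, 53.2 kHz]: 22.7 kHz, 31 kHz, 40.6 kHz, 48.9 kHz.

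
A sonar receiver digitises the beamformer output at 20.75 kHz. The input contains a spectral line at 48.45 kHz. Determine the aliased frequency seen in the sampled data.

6.95 kHz

48.45 kHz mod fs = 6.95 kHz.
6.95 kHz ≤ fs/2 = 10.375 kHz, appears at 6.95 kHz.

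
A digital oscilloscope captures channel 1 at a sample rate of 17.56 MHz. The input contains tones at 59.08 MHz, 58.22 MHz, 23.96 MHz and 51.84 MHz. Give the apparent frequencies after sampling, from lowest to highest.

0.84 MHz, 5.54 MHz, 6.4 MHz

fs/2 = 8.78 MHz.
59.08 MHz mod fs = 6.4 MHz.
6.4 MHz ≤ fs/2 = 8.78 MHz, appears at 6.4 MHz.
58.22 MHz mod fs = 5.54 MHz.
5.54 MHz ≤ fs/2 = 8.78 MHz, appears at 5.54 MHz.
23.96 MHz mod fs = 6.4 MHz.
6.4 MHz ≤ fs/2 = 8.78 MHz, appears at 6.4 MHz.
51.84 MHz mod fs = 16.72 MHz.
16.72 MHz > fs/2 = 8.78 MHz, folds to fs − 16.72 MHz = 0.84 MHz.
Distinct values: {0.84 MHz, 5.54 MHz, 6.4 MHz}.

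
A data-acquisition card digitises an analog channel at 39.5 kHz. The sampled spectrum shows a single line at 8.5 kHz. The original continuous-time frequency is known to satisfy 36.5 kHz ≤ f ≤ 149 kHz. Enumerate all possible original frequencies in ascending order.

48 kHz, 70.5 kHz, 87.5 kHz, 110 kHz, 127 kHz

Frequencies that alias to 8.5 kHz are k·fs ± 8.5 kHz for integer k ≥ 0.
k=0: 8.5 kHz.
k=1: 31 kHz, 48 kHz.
k=2: 70.5 kHz, 87.5 kHz.
k=3: 110 kHz, 127 kHz.
k=4: 149.5 kHz, 166.5 kHz.
Within [36.5 kHz, 149 kHz]: 48 kHz, 70.5 kHz, 87.5 kHz, 110 kHz, 127 kHz.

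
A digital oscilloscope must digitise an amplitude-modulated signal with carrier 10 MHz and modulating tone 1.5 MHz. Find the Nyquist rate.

23 MHz

AM sidebands sit at fc ± fm = 8.5 MHz and 11.5 MHz.
Highest-frequency component: 11.5 MHz.
Nyquist rate = 2 × 11.5 MHz = 23 MHz.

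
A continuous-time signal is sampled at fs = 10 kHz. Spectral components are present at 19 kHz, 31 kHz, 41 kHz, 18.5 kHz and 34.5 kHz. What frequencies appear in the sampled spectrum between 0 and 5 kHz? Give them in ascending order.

1 kHz, 1.5 kHz, 4.5 kHz

fs/2 = 5 kHz.
19 kHz mod fs = 9 kHz.
9 kHz > fs/2 = 5 kHz, folds to fs − 9 kHz = 1 kHz.
31 kHz mod fs = 1 kHz.
1 kHz ≤ fs/2 = 5 kHz, appears at 1 kHz.
41 kHz mod fs = 1 kHz.
1 kHz ≤ fs/2 = 5 kHz, appears at 1 kHz.
18.5 kHz mod fs = 8.5 kHz.
8.5 kHz > fs/2 = 5 kHz, folds to fs − 8.5 kHz = 1.5 kHz.
34.5 kHz mod fs = 4.5 kHz.
4.5 kHz ≤ fs/2 = 5 kHz, appears at 4.5 kHz.
Distinct values: {1 kHz, 1.5 kHz, 4.5 kHz}.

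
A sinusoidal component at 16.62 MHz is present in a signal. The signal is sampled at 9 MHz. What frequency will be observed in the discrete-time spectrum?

1.38 MHz

16.62 MHz mod fs = 7.62 MHz.
7.62 MHz > fs/2 = 4.5 MHz, folds to fs − 7.62 MHz = 1.38 MHz.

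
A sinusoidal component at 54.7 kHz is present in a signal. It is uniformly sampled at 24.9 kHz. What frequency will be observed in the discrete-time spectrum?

54.7 kHz mod fs = 4.9 kHz.
4.9 kHz ≤ fs/2 = 12.45 kHz, appears at 4.9 kHz.

4.9 kHz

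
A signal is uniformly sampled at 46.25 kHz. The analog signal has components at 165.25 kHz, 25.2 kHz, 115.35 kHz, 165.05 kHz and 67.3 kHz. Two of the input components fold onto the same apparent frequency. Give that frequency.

21.05 kHz

fs/2 = 23.125 kHz.
165.25 kHz mod fs = 26.5 kHz.
26.5 kHz > fs/2 = 23.125 kHz, folds to fs − 26.5 kHz = 19.75 kHz.
25.2 kHz > fs/2 = 23.125 kHz, folds to fs − 25.2 kHz = 21.05 kHz.
115.35 kHz mod fs = 22.85 kHz.
22.85 kHz ≤ fs/2 = 23.125 kHz, appears at 22.85 kHz.
165.05 kHz mod fs = 26.3 kHz.
26.3 kHz > fs/2 = 23.125 kHz, folds to fs − 26.3 kHz = 19.95 kHz.
67.3 kHz mod fs = 21.05 kHz.
21.05 kHz ≤ fs/2 = 23.125 kHz, appears at 21.05 kHz.
25.2 kHz and 67.3 kHz both map to 21.05 kHz.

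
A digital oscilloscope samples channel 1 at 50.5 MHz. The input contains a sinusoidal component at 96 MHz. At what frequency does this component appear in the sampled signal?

5 MHz

96 MHz mod fs = 45.5 MHz.
45.5 MHz > fs/2 = 25.25 MHz, folds to fs − 45.5 MHz = 5 MHz.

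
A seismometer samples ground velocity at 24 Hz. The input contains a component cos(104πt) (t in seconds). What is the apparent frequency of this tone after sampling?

4 Hz

ω = 104π rad/s → f = ω/(2π) = 52 Hz.
52 Hz mod fs = 4 Hz.
4 Hz ≤ fs/2 = 12 Hz, appears at 4 Hz.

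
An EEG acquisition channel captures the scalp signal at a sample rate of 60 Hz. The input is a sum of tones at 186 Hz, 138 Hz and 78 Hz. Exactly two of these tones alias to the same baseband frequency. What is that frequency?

fs/2 = 30 Hz.
186 Hz mod fs = 6 Hz.
6 Hz ≤ fs/2 = 30 Hz, appears at 6 Hz.
138 Hz mod fs = 18 Hz.
18 Hz ≤ fs/2 = 30 Hz, appears at 18 Hz.
78 Hz mod fs = 18 Hz.
18 Hz ≤ fs/2 = 30 Hz, appears at 18 Hz.
78 Hz and 138 Hz both map to 18 Hz.

18 Hz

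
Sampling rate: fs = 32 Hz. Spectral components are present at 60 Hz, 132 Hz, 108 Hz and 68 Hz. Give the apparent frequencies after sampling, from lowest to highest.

4 Hz, 12 Hz

fs/2 = 16 Hz.
60 Hz mod fs = 28 Hz.
28 Hz > fs/2 = 16 Hz, folds to fs − 28 Hz = 4 Hz.
132 Hz mod fs = 4 Hz.
4 Hz ≤ fs/2 = 16 Hz, appears at 4 Hz.
108 Hz mod fs = 12 Hz.
12 Hz ≤ fs/2 = 16 Hz, appears at 12 Hz.
68 Hz mod fs = 4 Hz.
4 Hz ≤ fs/2 = 16 Hz, appears at 4 Hz.
Distinct values: {4 Hz, 12 Hz}.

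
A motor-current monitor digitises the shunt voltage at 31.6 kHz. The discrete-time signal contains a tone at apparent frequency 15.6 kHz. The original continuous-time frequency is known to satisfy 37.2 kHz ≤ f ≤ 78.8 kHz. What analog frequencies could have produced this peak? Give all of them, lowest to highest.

Frequencies that alias to 15.6 kHz are k·fs ± 15.6 kHz for integer k ≥ 0.
k=0: 15.6 kHz.
k=1: 16 kHz, 47.2 kHz.
k=2: 47.6 kHz, 78.8 kHz.
k=3: 79.2 kHz, 110.4 kHz.
Within [37.2 kHz, 78.8 kHz]: 47.2 kHz, 47.6 kHz, 78.8 kHz.

47.2 kHz, 47.6 kHz, 78.8 kHz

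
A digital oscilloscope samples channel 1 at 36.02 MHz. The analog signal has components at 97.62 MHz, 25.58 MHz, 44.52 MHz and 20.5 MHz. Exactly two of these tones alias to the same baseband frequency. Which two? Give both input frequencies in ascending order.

25.58 MHz, 97.62 MHz

fs/2 = 18.01 MHz.
97.62 MHz mod fs = 25.58 MHz.
25.58 MHz > fs/2 = 18.01 MHz, folds to fs − 25.58 MHz = 10.44 MHz.
25.58 MHz > fs/2 = 18.01 MHz, folds to fs − 25.58 MHz = 10.44 MHz.
44.52 MHz mod fs = 8.5 MHz.
8.5 MHz ≤ fs/2 = 18.01 MHz, appears at 8.5 MHz.
20.5 MHz > fs/2 = 18.01 MHz, folds to fs − 20.5 MHz = 15.52 MHz.
25.58 MHz and 97.62 MHz both map to 10.44 MHz.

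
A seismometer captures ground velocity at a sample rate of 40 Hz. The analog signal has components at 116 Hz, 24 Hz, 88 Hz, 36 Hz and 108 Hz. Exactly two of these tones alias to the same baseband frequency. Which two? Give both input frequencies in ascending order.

36 Hz, 116 Hz

fs/2 = 20 Hz.
116 Hz mod fs = 36 Hz.
36 Hz > fs/2 = 20 Hz, folds to fs − 36 Hz = 4 Hz.
24 Hz > fs/2 = 20 Hz, folds to fs − 24 Hz = 16 Hz.
88 Hz mod fs = 8 Hz.
8 Hz ≤ fs/2 = 20 Hz, appears at 8 Hz.
36 Hz > fs/2 = 20 Hz, folds to fs − 36 Hz = 4 Hz.
108 Hz mod fs = 28 Hz.
28 Hz > fs/2 = 20 Hz, folds to fs − 28 Hz = 12 Hz.
36 Hz and 116 Hz both map to 4 Hz.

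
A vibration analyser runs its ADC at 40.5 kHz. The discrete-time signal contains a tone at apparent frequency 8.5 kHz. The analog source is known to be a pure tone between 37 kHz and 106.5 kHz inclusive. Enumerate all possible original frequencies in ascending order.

49 kHz, 72.5 kHz, 89.5 kHz

Frequencies that alias to 8.5 kHz are k·fs ± 8.5 kHz for integer k ≥ 0.
k=0: 8.5 kHz.
k=1: 32 kHz, 49 kHz.
k=2: 72.5 kHz, 89.5 kHz.
k=3: 113 kHz, 130 kHz.
Within [37 kHz, 106.5 kHz]: 49 kHz, 72.5 kHz, 89.5 kHz.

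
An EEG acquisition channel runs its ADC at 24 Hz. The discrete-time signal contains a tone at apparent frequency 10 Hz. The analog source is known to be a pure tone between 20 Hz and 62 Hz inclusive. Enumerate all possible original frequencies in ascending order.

Frequencies that alias to 10 Hz are k·fs ± 10 Hz for integer k ≥ 0.
k=0: 10 Hz.
k=1: 14 Hz, 34 Hz.
k=2: 38 Hz, 58 Hz.
k=3: 62 Hz, 82 Hz.
k=4: 86 Hz, 106 Hz.
Within [20 Hz, 62 Hz]: 34 Hz, 38 Hz, 58 Hz, 62 Hz.

34 Hz, 38 Hz, 58 Hz, 62 Hz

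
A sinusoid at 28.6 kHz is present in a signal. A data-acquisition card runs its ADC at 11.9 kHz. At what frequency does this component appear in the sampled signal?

28.6 kHz mod fs = 4.8 kHz.
4.8 kHz ≤ fs/2 = 5.95 kHz, appears at 4.8 kHz.

4.8 kHz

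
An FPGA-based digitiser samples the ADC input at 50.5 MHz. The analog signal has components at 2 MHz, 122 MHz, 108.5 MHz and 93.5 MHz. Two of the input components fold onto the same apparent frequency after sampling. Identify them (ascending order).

93.5 MHz, 108.5 MHz

fs/2 = 25.25 MHz.
2 MHz ≤ fs/2 = 25.25 MHz, passes unchanged.
122 MHz mod fs = 21 MHz.
21 MHz ≤ fs/2 = 25.25 MHz, appears at 21 MHz.
108.5 MHz mod fs = 7.5 MHz.
7.5 MHz ≤ fs/2 = 25.25 MHz, appears at 7.5 MHz.
93.5 MHz mod fs = 43 MHz.
43 MHz > fs/2 = 25.25 MHz, folds to fs − 43 MHz = 7.5 MHz.
93.5 MHz and 108.5 MHz both map to 7.5 MHz.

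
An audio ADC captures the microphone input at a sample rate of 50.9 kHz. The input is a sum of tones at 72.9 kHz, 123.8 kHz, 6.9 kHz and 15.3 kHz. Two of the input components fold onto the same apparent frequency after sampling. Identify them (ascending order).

fs/2 = 25.45 kHz.
72.9 kHz mod fs = 22 kHz.
22 kHz ≤ fs/2 = 25.45 kHz, appears at 22 kHz.
123.8 kHz mod fs = 22 kHz.
22 kHz ≤ fs/2 = 25.45 kHz, appears at 22 kHz.
6.9 kHz ≤ fs/2 = 25.45 kHz, passes unchanged.
15.3 kHz ≤ fs/2 = 25.45 kHz, passes unchanged.
72.9 kHz and 123.8 kHz both map to 22 kHz.

72.9 kHz, 123.8 kHz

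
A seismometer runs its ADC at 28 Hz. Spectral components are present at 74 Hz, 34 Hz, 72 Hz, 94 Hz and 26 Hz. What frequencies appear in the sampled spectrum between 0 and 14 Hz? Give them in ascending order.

fs/2 = 14 Hz.
74 Hz mod fs = 18 Hz.
18 Hz > fs/2 = 14 Hz, folds to fs − 18 Hz = 10 Hz.
34 Hz mod fs = 6 Hz.
6 Hz ≤ fs/2 = 14 Hz, appears at 6 Hz.
72 Hz mod fs = 16 Hz.
16 Hz > fs/2 = 14 Hz, folds to fs − 16 Hz = 12 Hz.
94 Hz mod fs = 10 Hz.
10 Hz ≤ fs/2 = 14 Hz, appears at 10 Hz.
26 Hz > fs/2 = 14 Hz, folds to fs − 26 Hz = 2 Hz.
Distinct values: {2 Hz, 6 Hz, 10 Hz, 12 Hz}.

2 Hz, 6 Hz, 10 Hz, 12 Hz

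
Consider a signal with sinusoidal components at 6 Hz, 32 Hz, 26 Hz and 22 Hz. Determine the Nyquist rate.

Highest-frequency component: 32 Hz.
Nyquist rate = 2 × 32 Hz = 64 Hz.

64 Hz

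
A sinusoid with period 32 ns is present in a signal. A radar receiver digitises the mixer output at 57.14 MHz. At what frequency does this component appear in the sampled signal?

T = 32 ns → f = 1/T = 31.25 MHz.
31.25 MHz > fs/2 = 28.57 MHz, folds to fs − 31.25 MHz = 25.89 MHz.

25.89 MHz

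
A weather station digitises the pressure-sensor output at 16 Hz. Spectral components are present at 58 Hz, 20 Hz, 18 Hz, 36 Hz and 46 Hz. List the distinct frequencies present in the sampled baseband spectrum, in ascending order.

2 Hz, 4 Hz, 6 Hz

fs/2 = 8 Hz.
58 Hz mod fs = 10 Hz.
10 Hz > fs/2 = 8 Hz, folds to fs − 10 Hz = 6 Hz.
20 Hz mod fs = 4 Hz.
4 Hz ≤ fs/2 = 8 Hz, appears at 4 Hz.
18 Hz mod fs = 2 Hz.
2 Hz ≤ fs/2 = 8 Hz, appears at 2 Hz.
36 Hz mod fs = 4 Hz.
4 Hz ≤ fs/2 = 8 Hz, appears at 4 Hz.
46 Hz mod fs = 14 Hz.
14 Hz > fs/2 = 8 Hz, folds to fs − 14 Hz = 2 Hz.
Distinct values: {2 Hz, 4 Hz, 6 Hz}.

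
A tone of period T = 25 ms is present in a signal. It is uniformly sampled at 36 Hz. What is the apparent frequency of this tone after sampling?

4 Hz

T = 25 ms → f = 1/T = 40 Hz.
40 Hz mod fs = 4 Hz.
4 Hz ≤ fs/2 = 18 Hz, appears at 4 Hz.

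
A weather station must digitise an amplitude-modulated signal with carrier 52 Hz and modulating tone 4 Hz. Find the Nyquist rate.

112 Hz

AM sidebands sit at fc ± fm = 48 Hz and 56 Hz.
Highest-frequency component: 56 Hz.
Nyquist rate = 2 × 56 Hz = 112 Hz.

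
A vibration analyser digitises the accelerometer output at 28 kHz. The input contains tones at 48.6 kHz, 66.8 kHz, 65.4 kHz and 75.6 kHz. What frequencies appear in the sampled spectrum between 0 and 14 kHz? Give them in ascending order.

7.4 kHz, 8.4 kHz, 9.4 kHz, 10.8 kHz

fs/2 = 14 kHz.
48.6 kHz mod fs = 20.6 kHz.
20.6 kHz > fs/2 = 14 kHz, folds to fs − 20.6 kHz = 7.4 kHz.
66.8 kHz mod fs = 10.8 kHz.
10.8 kHz ≤ fs/2 = 14 kHz, appears at 10.8 kHz.
65.4 kHz mod fs = 9.4 kHz.
9.4 kHz ≤ fs/2 = 14 kHz, appears at 9.4 kHz.
75.6 kHz mod fs = 19.6 kHz.
19.6 kHz > fs/2 = 14 kHz, folds to fs − 19.6 kHz = 8.4 kHz.
Distinct values: {7.4 kHz, 8.4 kHz, 9.4 kHz, 10.8 kHz}.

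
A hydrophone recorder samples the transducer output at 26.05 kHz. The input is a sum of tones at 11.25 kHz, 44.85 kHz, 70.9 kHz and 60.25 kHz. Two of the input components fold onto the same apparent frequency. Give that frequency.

fs/2 = 13.025 kHz.
11.25 kHz ≤ fs/2 = 13.025 kHz, passes unchanged.
44.85 kHz mod fs = 18.8 kHz.
18.8 kHz > fs/2 = 13.025 kHz, folds to fs − 18.8 kHz = 7.25 kHz.
70.9 kHz mod fs = 18.8 kHz.
18.8 kHz > fs/2 = 13.025 kHz, folds to fs − 18.8 kHz = 7.25 kHz.
60.25 kHz mod fs = 8.15 kHz.
8.15 kHz ≤ fs/2 = 13.025 kHz, appears at 8.15 kHz.
44.85 kHz and 70.9 kHz both map to 7.25 kHz.

7.25 kHz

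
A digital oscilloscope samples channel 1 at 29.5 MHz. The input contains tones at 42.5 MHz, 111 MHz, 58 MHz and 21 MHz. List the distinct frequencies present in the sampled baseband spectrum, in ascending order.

1 MHz, 7 MHz, 8.5 MHz, 13 MHz

fs/2 = 14.75 MHz.
42.5 MHz mod fs = 13 MHz.
13 MHz ≤ fs/2 = 14.75 MHz, appears at 13 MHz.
111 MHz mod fs = 22.5 MHz.
22.5 MHz > fs/2 = 14.75 MHz, folds to fs − 22.5 MHz = 7 MHz.
58 MHz mod fs = 28.5 MHz.
28.5 MHz > fs/2 = 14.75 MHz, folds to fs − 28.5 MHz = 1 MHz.
21 MHz > fs/2 = 14.75 MHz, folds to fs − 21 MHz = 8.5 MHz.
Distinct values: {1 MHz, 7 MHz, 8.5 MHz, 13 MHz}.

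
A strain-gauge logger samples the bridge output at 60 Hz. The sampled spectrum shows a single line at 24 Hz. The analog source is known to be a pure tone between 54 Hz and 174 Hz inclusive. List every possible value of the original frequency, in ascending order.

Frequencies that alias to 24 Hz are k·fs ± 24 Hz for integer k ≥ 0.
k=0: 24 Hz.
k=1: 36 Hz, 84 Hz.
k=2: 96 Hz, 144 Hz.
k=3: 156 Hz, 204 Hz.
k=4: 216 Hz, 264 Hz.
Within [54 Hz, 174 Hz]: 84 Hz, 96 Hz, 144 Hz, 156 Hz.

84 Hz, 96 Hz, 144 Hz, 156 Hz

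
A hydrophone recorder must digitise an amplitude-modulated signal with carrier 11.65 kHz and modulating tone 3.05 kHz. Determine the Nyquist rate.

29.4 kHz

AM sidebands sit at fc ± fm = 8.6 kHz and 14.7 kHz.
Highest-frequency component: 14.7 kHz.
Nyquist rate = 2 × 14.7 kHz = 29.4 kHz.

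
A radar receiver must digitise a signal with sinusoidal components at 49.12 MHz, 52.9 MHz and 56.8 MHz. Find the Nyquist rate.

113.6 MHz

Highest-frequency component: 56.8 MHz.
Nyquist rate = 2 × 56.8 MHz = 113.6 MHz.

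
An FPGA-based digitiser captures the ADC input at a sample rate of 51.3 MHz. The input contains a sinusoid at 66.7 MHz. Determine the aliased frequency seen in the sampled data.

66.7 MHz mod fs = 15.4 MHz.
15.4 MHz ≤ fs/2 = 25.65 MHz, appears at 15.4 MHz.

15.4 MHz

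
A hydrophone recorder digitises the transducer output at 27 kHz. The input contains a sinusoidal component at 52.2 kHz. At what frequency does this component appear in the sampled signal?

1.8 kHz

52.2 kHz mod fs = 25.2 kHz.
25.2 kHz > fs/2 = 13.5 kHz, folds to fs − 25.2 kHz = 1.8 kHz.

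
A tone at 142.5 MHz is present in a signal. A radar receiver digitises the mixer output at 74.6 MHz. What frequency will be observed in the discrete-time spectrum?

6.7 MHz

142.5 MHz mod fs = 67.9 MHz.
67.9 MHz > fs/2 = 37.3 MHz, folds to fs − 67.9 MHz = 6.7 MHz.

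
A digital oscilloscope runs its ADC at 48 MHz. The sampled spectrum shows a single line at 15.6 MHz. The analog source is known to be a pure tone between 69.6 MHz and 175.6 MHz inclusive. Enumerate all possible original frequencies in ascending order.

80.4 MHz, 111.6 MHz, 128.4 MHz, 159.6 MHz

Frequencies that alias to 15.6 MHz are k·fs ± 15.6 MHz for integer k ≥ 0.
k=0: 15.6 MHz.
k=1: 32.4 MHz, 63.6 MHz.
k=2: 80.4 MHz, 111.6 MHz.
k=3: 128.4 MHz, 159.6 MHz.
k=4: 176.4 MHz, 207.6 MHz.
Within [69.6 MHz, 175.6 MHz]: 80.4 MHz, 111.6 MHz, 128.4 MHz, 159.6 MHz.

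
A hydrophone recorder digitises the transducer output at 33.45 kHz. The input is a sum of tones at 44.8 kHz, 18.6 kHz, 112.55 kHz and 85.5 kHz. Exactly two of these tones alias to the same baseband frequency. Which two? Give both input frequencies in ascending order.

fs/2 = 16.725 kHz.
44.8 kHz mod fs = 11.35 kHz.
11.35 kHz ≤ fs/2 = 16.725 kHz, appears at 11.35 kHz.
18.6 kHz > fs/2 = 16.725 kHz, folds to fs − 18.6 kHz = 14.85 kHz.
112.55 kHz mod fs = 12.2 kHz.
12.2 kHz ≤ fs/2 = 16.725 kHz, appears at 12.2 kHz.
85.5 kHz mod fs = 18.6 kHz.
18.6 kHz > fs/2 = 16.725 kHz, folds to fs − 18.6 kHz = 14.85 kHz.
18.6 kHz and 85.5 kHz both map to 14.85 kHz.

18.6 kHz, 85.5 kHz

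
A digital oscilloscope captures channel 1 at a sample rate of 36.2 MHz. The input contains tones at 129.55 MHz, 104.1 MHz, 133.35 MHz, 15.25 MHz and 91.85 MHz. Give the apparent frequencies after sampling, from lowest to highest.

4.5 MHz, 11.45 MHz, 15.25 MHz, 16.75 MHz

fs/2 = 18.1 MHz.
129.55 MHz mod fs = 20.95 MHz.
20.95 MHz > fs/2 = 18.1 MHz, folds to fs − 20.95 MHz = 15.25 MHz.
104.1 MHz mod fs = 31.7 MHz.
31.7 MHz > fs/2 = 18.1 MHz, folds to fs − 31.7 MHz = 4.5 MHz.
133.35 MHz mod fs = 24.75 MHz.
24.75 MHz > fs/2 = 18.1 MHz, folds to fs − 24.75 MHz = 11.45 MHz.
15.25 MHz ≤ fs/2 = 18.1 MHz, passes unchanged.
91.85 MHz mod fs = 19.45 MHz.
19.45 MHz > fs/2 = 18.1 MHz, folds to fs − 19.45 MHz = 16.75 MHz.
Distinct values: {4.5 MHz, 11.45 MHz, 15.25 MHz, 16.75 MHz}.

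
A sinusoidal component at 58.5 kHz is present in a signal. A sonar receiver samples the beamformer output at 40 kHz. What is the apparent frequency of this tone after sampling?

58.5 kHz mod fs = 18.5 kHz.
18.5 kHz ≤ fs/2 = 20 kHz, appears at 18.5 kHz.

18.5 kHz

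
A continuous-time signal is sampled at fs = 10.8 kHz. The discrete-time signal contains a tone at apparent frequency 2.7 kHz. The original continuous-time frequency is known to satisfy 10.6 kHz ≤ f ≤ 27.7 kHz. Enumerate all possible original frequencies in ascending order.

Frequencies that alias to 2.7 kHz are k·fs ± 2.7 kHz for integer k ≥ 0.
k=0: 2.7 kHz.
k=1: 8.1 kHz, 13.5 kHz.
k=2: 18.9 kHz, 24.3 kHz.
k=3: 29.7 kHz, 35.1 kHz.
Within [10.6 kHz, 27.7 kHz]: 13.5 kHz, 18.9 kHz, 24.3 kHz.

13.5 kHz, 18.9 kHz, 24.3 kHz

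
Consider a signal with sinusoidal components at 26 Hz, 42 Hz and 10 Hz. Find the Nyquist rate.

84 Hz

Highest-frequency component: 42 Hz.
Nyquist rate = 2 × 42 Hz = 84 Hz.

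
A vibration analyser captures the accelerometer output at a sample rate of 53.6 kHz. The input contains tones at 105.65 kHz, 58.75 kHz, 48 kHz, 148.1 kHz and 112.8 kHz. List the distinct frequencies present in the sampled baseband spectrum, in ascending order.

1.55 kHz, 5.15 kHz, 5.6 kHz, 12.7 kHz

fs/2 = 26.8 kHz.
105.65 kHz mod fs = 52.05 kHz.
52.05 kHz > fs/2 = 26.8 kHz, folds to fs − 52.05 kHz = 1.55 kHz.
58.75 kHz mod fs = 5.15 kHz.
5.15 kHz ≤ fs/2 = 26.8 kHz, appears at 5.15 kHz.
48 kHz > fs/2 = 26.8 kHz, folds to fs − 48 kHz = 5.6 kHz.
148.1 kHz mod fs = 40.9 kHz.
40.9 kHz > fs/2 = 26.8 kHz, folds to fs − 40.9 kHz = 12.7 kHz.
112.8 kHz mod fs = 5.6 kHz.
5.6 kHz ≤ fs/2 = 26.8 kHz, appears at 5.6 kHz.
Distinct values: {1.55 kHz, 5.15 kHz, 5.6 kHz, 12.7 kHz}.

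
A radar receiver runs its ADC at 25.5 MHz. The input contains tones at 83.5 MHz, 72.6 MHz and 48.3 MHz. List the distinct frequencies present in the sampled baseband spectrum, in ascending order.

fs/2 = 12.75 MHz.
83.5 MHz mod fs = 7 MHz.
7 MHz ≤ fs/2 = 12.75 MHz, appears at 7 MHz.
72.6 MHz mod fs = 21.6 MHz.
21.6 MHz > fs/2 = 12.75 MHz, folds to fs − 21.6 MHz = 3.9 MHz.
48.3 MHz mod fs = 22.8 MHz.
22.8 MHz > fs/2 = 12.75 MHz, folds to fs − 22.8 MHz = 2.7 MHz.
Distinct values: {2.7 MHz, 3.9 MHz, 7 MHz}.

2.7 MHz, 3.9 MHz, 7 MHz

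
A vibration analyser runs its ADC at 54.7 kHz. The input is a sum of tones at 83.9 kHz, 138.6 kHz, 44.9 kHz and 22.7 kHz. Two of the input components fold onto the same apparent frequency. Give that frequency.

fs/2 = 27.35 kHz.
83.9 kHz mod fs = 29.2 kHz.
29.2 kHz > fs/2 = 27.35 kHz, folds to fs − 29.2 kHz = 25.5 kHz.
138.6 kHz mod fs = 29.2 kHz.
29.2 kHz > fs/2 = 27.35 kHz, folds to fs − 29.2 kHz = 25.5 kHz.
44.9 kHz > fs/2 = 27.35 kHz, folds to fs − 44.9 kHz = 9.8 kHz.
22.7 kHz ≤ fs/2 = 27.35 kHz, passes unchanged.
83.9 kHz and 138.6 kHz both map to 25.5 kHz.

25.5 kHz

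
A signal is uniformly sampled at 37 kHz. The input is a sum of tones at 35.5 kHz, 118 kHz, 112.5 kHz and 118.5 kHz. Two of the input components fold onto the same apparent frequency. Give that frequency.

fs/2 = 18.5 kHz.
35.5 kHz > fs/2 = 18.5 kHz, folds to fs − 35.5 kHz = 1.5 kHz.
118 kHz mod fs = 7 kHz.
7 kHz ≤ fs/2 = 18.5 kHz, appears at 7 kHz.
112.5 kHz mod fs = 1.5 kHz.
1.5 kHz ≤ fs/2 = 18.5 kHz, appears at 1.5 kHz.
118.5 kHz mod fs = 7.5 kHz.
7.5 kHz ≤ fs/2 = 18.5 kHz, appears at 7.5 kHz.
35.5 kHz and 112.5 kHz both map to 1.5 kHz.

1.5 kHz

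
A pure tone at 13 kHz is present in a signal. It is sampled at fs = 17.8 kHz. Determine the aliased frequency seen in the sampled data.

13 kHz > fs/2 = 8.9 kHz, folds to fs − 13 kHz = 4.8 kHz.

4.8 kHz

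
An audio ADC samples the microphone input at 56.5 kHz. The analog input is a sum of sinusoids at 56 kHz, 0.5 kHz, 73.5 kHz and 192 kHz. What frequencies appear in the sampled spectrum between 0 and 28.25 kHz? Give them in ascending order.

0.5 kHz, 17 kHz, 22.5 kHz

fs/2 = 28.25 kHz.
56 kHz > fs/2 = 28.25 kHz, folds to fs − 56 kHz = 0.5 kHz.
0.5 kHz ≤ fs/2 = 28.25 kHz, passes unchanged.
73.5 kHz mod fs = 17 kHz.
17 kHz ≤ fs/2 = 28.25 kHz, appears at 17 kHz.
192 kHz mod fs = 22.5 kHz.
22.5 kHz ≤ fs/2 = 28.25 kHz, appears at 22.5 kHz.
Distinct values: {0.5 kHz, 17 kHz, 22.5 kHz}.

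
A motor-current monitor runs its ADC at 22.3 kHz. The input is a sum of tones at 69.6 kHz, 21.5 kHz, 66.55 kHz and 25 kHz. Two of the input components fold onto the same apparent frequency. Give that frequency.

2.7 kHz

fs/2 = 11.15 kHz.
69.6 kHz mod fs = 2.7 kHz.
2.7 kHz ≤ fs/2 = 11.15 kHz, appears at 2.7 kHz.
21.5 kHz > fs/2 = 11.15 kHz, folds to fs − 21.5 kHz = 0.8 kHz.
66.55 kHz mod fs = 21.95 kHz.
21.95 kHz > fs/2 = 11.15 kHz, folds to fs − 21.95 kHz = 0.35 kHz.
25 kHz mod fs = 2.7 kHz.
2.7 kHz ≤ fs/2 = 11.15 kHz, appears at 2.7 kHz.
25 kHz and 69.6 kHz both map to 2.7 kHz.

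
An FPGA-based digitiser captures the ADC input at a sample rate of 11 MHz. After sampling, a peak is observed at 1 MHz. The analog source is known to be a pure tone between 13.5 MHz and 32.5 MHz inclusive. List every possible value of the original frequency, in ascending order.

21 MHz, 23 MHz, 32 MHz

Frequencies that alias to 1 MHz are k·fs ± 1 MHz for integer k ≥ 0.
k=0: 1 MHz.
k=1: 10 MHz, 12 MHz.
k=2: 21 MHz, 23 MHz.
k=3: 32 MHz, 34 MHz.
k=4: 43 MHz, 45 MHz.
Within [13.5 MHz, 32.5 MHz]: 21 MHz, 23 MHz, 32 MHz.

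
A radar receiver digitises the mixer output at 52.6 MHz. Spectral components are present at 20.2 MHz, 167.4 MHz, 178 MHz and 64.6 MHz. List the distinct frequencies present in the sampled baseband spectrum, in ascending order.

9.6 MHz, 12 MHz, 20.2 MHz

fs/2 = 26.3 MHz.
20.2 MHz ≤ fs/2 = 26.3 MHz, passes unchanged.
167.4 MHz mod fs = 9.6 MHz.
9.6 MHz ≤ fs/2 = 26.3 MHz, appears at 9.6 MHz.
178 MHz mod fs = 20.2 MHz.
20.2 MHz ≤ fs/2 = 26.3 MHz, appears at 20.2 MHz.
64.6 MHz mod fs = 12 MHz.
12 MHz ≤ fs/2 = 26.3 MHz, appears at 12 MHz.
Distinct values: {9.6 MHz, 12 MHz, 20.2 MHz}.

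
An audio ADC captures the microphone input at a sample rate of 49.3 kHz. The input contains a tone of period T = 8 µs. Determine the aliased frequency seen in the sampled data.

22.9 kHz

T = 8 µs → f = 1/T = 125 kHz.
125 kHz mod fs = 26.4 kHz.
26.4 kHz > fs/2 = 24.65 kHz, folds to fs − 26.4 kHz = 22.9 kHz.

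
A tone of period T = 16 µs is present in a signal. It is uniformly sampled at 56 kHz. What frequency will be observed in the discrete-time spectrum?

T = 16 µs → f = 1/T = 62.5 kHz.
62.5 kHz mod fs = 6.5 kHz.
6.5 kHz ≤ fs/2 = 28 kHz, appears at 6.5 kHz.

6.5 kHz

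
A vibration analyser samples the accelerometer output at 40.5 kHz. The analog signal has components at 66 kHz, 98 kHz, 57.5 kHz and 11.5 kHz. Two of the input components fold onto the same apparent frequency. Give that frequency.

fs/2 = 20.25 kHz.
66 kHz mod fs = 25.5 kHz.
25.5 kHz > fs/2 = 20.25 kHz, folds to fs − 25.5 kHz = 15 kHz.
98 kHz mod fs = 17 kHz.
17 kHz ≤ fs/2 = 20.25 kHz, appears at 17 kHz.
57.5 kHz mod fs = 17 kHz.
17 kHz ≤ fs/2 = 20.25 kHz, appears at 17 kHz.
11.5 kHz ≤ fs/2 = 20.25 kHz, passes unchanged.
57.5 kHz and 98 kHz both map to 17 kHz.

17 kHz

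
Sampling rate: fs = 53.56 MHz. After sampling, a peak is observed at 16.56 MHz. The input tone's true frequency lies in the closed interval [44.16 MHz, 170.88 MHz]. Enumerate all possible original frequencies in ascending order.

70.12 MHz, 90.56 MHz, 123.68 MHz, 144.12 MHz

Frequencies that alias to 16.56 MHz are k·fs ± 16.56 MHz for integer k ≥ 0.
k=0: 16.56 MHz.
k=1: 37 MHz, 70.12 MHz.
k=2: 90.56 MHz, 123.68 MHz.
k=3: 144.12 MHz, 177.24 MHz.
k=4: 197.68 MHz, 230.8 MHz.
Within [44.16 MHz, 170.88 MHz]: 70.12 MHz, 90.56 MHz, 123.68 MHz, 144.12 MHz.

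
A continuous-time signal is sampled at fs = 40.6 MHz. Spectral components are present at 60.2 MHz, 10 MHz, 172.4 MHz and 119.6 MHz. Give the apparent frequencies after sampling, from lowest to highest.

2.2 MHz, 10 MHz, 19.6 MHz

fs/2 = 20.3 MHz.
60.2 MHz mod fs = 19.6 MHz.
19.6 MHz ≤ fs/2 = 20.3 MHz, appears at 19.6 MHz.
10 MHz ≤ fs/2 = 20.3 MHz, passes unchanged.
172.4 MHz mod fs = 10 MHz.
10 MHz ≤ fs/2 = 20.3 MHz, appears at 10 MHz.
119.6 MHz mod fs = 38.4 MHz.
38.4 MHz > fs/2 = 20.3 MHz, folds to fs − 38.4 MHz = 2.2 MHz.
Distinct values: {2.2 MHz, 10 MHz, 19.6 MHz}.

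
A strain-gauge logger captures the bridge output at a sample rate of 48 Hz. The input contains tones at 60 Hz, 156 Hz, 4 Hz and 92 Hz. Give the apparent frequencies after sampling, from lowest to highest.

4 Hz, 12 Hz

fs/2 = 24 Hz.
60 Hz mod fs = 12 Hz.
12 Hz ≤ fs/2 = 24 Hz, appears at 12 Hz.
156 Hz mod fs = 12 Hz.
12 Hz ≤ fs/2 = 24 Hz, appears at 12 Hz.
4 Hz ≤ fs/2 = 24 Hz, passes unchanged.
92 Hz mod fs = 44 Hz.
44 Hz > fs/2 = 24 Hz, folds to fs − 44 Hz = 4 Hz.
Distinct values: {4 Hz, 12 Hz}.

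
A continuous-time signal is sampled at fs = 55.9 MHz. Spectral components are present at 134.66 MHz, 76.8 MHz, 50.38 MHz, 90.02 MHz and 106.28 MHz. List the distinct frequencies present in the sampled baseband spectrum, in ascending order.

5.52 MHz, 20.9 MHz, 21.78 MHz, 22.86 MHz

fs/2 = 27.95 MHz.
134.66 MHz mod fs = 22.86 MHz.
22.86 MHz ≤ fs/2 = 27.95 MHz, appears at 22.86 MHz.
76.8 MHz mod fs = 20.9 MHz.
20.9 MHz ≤ fs/2 = 27.95 MHz, appears at 20.9 MHz.
50.38 MHz > fs/2 = 27.95 MHz, folds to fs − 50.38 MHz = 5.52 MHz.
90.02 MHz mod fs = 34.12 MHz.
34.12 MHz > fs/2 = 27.95 MHz, folds to fs − 34.12 MHz = 21.78 MHz.
106.28 MHz mod fs = 50.38 MHz.
50.38 MHz > fs/2 = 27.95 MHz, folds to fs − 50.38 MHz = 5.52 MHz.
Distinct values: {5.52 MHz, 20.9 MHz, 21.78 MHz, 22.86 MHz}.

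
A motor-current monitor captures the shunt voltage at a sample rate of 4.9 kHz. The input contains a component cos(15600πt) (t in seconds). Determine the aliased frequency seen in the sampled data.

2 kHz

ω = 15600π rad/s → f = ω/(2π) = 7800 Hz = 7.8 kHz.
7.8 kHz mod fs = 2.9 kHz.
2.9 kHz > fs/2 = 2.45 kHz, folds to fs − 2.9 kHz = 2 kHz.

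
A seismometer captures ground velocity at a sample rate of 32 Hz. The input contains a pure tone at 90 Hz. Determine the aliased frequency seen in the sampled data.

6 Hz

90 Hz mod fs = 26 Hz.
26 Hz > fs/2 = 16 Hz, folds to fs − 26 Hz = 6 Hz.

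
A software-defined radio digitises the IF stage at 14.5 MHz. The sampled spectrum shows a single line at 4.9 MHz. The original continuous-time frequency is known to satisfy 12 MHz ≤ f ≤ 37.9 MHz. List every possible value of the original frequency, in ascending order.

19.4 MHz, 24.1 MHz, 33.9 MHz

Frequencies that alias to 4.9 MHz are k·fs ± 4.9 MHz for integer k ≥ 0.
k=0: 4.9 MHz.
k=1: 9.6 MHz, 19.4 MHz.
k=2: 24.1 MHz, 33.9 MHz.
k=3: 38.6 MHz, 48.4 MHz.
Within [12 MHz, 37.9 MHz]: 19.4 MHz, 24.1 MHz, 33.9 MHz.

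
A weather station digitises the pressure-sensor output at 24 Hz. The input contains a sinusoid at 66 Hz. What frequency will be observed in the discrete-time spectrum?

66 Hz mod fs = 18 Hz.
18 Hz > fs/2 = 12 Hz, folds to fs − 18 Hz = 6 Hz.

6 Hz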